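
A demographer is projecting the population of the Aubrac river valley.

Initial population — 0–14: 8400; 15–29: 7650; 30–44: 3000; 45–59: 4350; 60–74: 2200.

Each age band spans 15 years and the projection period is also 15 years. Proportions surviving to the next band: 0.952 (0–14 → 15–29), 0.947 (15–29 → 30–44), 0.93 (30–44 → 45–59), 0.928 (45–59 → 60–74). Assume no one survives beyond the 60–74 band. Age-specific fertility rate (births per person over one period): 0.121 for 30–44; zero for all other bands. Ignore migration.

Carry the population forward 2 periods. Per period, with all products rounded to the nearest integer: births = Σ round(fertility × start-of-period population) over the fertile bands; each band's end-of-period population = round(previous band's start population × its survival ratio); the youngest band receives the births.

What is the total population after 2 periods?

Let group 1 be 0–14 through group 5 = 60–74.
Period 1.
Births: 3000 × 0.121 = 363
Group 2: 8400 × 0.952 = 7997
Group 3: 7650 × 0.947 = 7245
Group 4: 3000 × 0.93 = 2790
Group 5: 4350 × 0.928 = 4037
→ [363, 7997, 7245, 2790, 4037]
Period 2.
Births: 7245 × 0.121 = 877
Group 2: 363 × 0.952 = 346
Group 3: 7997 × 0.947 = 7573
Group 4: 7245 × 0.93 = 6738
Group 5: 2790 × 0.928 = 2589
→ [877, 346, 7573, 6738, 2589]
Total after period 2: 877 + 346 + 7573 + 6738 + 2589 = 18123

18123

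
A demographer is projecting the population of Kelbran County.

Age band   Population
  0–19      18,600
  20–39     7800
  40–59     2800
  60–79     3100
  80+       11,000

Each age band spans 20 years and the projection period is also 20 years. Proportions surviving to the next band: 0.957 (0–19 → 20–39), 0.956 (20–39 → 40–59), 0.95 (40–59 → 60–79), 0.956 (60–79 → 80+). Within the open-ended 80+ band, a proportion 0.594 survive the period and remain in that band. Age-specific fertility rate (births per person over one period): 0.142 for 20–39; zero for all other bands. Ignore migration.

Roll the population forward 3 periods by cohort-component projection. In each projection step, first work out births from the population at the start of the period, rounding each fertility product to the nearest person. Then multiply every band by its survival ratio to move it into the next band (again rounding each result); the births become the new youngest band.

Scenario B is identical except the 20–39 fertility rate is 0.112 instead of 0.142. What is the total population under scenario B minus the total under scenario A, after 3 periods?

-782

Numbering the bands 1..5 from youngest to oldest:
— Period 1 —
Births: 7800 * 0.142 = 1108
Band 2: 18600 * 0.957 = 17800
Band 3: 7800 * 0.956 = 7457
Band 4: 2800 * 0.95 = 2660
Band 5: 3100 * 0.956 + 11000 * 0.594 = 2964 + 6534 = 9498
Giving 1108 / 17800 / 7457 / 2660 / 9498.
— Period 2 —
Births: 17800 * 0.142 = 2528
Band 2: 1108 * 0.957 = 1060
Band 3: 17800 * 0.956 = 17017
Band 4: 7457 * 0.95 = 7084
Band 5: 2660 * 0.956 + 9498 * 0.594 = 2543 + 5642 = 8185
Giving 2528 / 1060 / 17017 / 7084 / 8185.
— Period 3 —
Births: 1060 * 0.142 = 151
Band 2: 2528 * 0.957 = 2419
Band 3: 1060 * 0.956 = 1013
Band 4: 17017 * 0.95 = 16166
Band 5: 7084 * 0.956 + 8185 * 0.594 = 6772 + 4862 = 11634
Giving 151 / 2419 / 1013 / 16166 / 11634.
Scenario A total after 3 periods: 31383
Scenario B projection —
— Period 1 —
Births: 7800 * 0.112 = 874
Band 2: 18600 * 0.957 = 17800
Band 3: 7800 * 0.956 = 7457
Band 4: 2800 * 0.95 = 2660
Band 5: 3100 * 0.956 + 11000 * 0.594 = 2964 + 6534 = 9498
Giving 874 / 17800 / 7457 / 2660 / 9498.
— Period 2 —
Births: 17800 * 0.112 = 1994
Band 2: 874 * 0.957 = 836
Band 3: 17800 * 0.956 = 17017
Band 4: 7457 * 0.95 = 7084
Band 5: 2660 * 0.956 + 9498 * 0.594 = 2543 + 5642 = 8185
Giving 1994 / 836 / 17017 / 7084 / 8185.
— Period 3 —
Births: 836 * 0.112 = 94
Band 2: 1994 * 0.957 = 1908
Band 3: 836 * 0.956 = 799
Band 4: 17017 * 0.95 = 16166
Band 5: 7084 * 0.956 + 8185 * 0.594 = 6772 + 4862 = 11634
Giving 94 / 1908 / 799 / 16166 / 11634.
Scenario B total after 3 periods: 30601
Difference B − A = 30601 − 31383 = -782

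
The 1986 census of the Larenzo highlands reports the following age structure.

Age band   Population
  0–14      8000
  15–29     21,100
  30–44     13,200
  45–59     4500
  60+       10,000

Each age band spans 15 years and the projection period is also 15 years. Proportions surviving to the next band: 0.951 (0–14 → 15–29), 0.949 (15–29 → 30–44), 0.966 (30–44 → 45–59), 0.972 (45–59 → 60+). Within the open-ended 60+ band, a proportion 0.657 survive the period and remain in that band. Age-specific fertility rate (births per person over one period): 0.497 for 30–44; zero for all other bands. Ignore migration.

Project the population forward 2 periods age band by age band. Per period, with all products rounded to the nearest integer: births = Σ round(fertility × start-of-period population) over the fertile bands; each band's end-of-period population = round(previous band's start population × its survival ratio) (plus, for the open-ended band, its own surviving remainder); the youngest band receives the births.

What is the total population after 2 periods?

[period 1]
Births: 13200 × 0.497 = 6560
15–29: 8000 × 0.951 = 7608
30–44: 21100 × 0.949 = 20024
45–59: 13200 × 0.966 = 12751
60+: 4500 × 0.972 + 10000 × 0.657 = 4374 + 6570 = 10944
End of period: [6560, 7608, 20024, 12751, 10944]
[period 2]
Births: 20024 × 0.497 = 9952
15–29: 6560 × 0.951 = 6239
30–44: 7608 × 0.949 = 7220
45–59: 20024 × 0.966 = 19343
60+: 12751 × 0.972 + 10944 × 0.657 = 12394 + 7190 = 19584
End of period: [9952, 6239, 7220, 19343, 19584]
Total after period 2: 9952 + 6239 + 7220 + 19343 + 19584 = 62338

62338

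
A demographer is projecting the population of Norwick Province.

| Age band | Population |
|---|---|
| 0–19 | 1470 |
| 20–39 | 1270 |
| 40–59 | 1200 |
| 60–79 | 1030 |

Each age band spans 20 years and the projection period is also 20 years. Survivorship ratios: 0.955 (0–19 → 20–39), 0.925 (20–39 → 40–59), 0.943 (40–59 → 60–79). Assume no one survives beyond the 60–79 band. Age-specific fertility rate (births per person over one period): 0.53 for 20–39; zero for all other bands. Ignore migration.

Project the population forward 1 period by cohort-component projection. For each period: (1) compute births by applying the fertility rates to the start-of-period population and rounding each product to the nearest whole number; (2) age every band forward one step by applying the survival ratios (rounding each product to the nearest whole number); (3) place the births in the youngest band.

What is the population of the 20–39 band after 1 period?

[period 1]
Births: 1270 × 0.53 = 673
20–39: 1470 × 0.955 = 1404
40–59: 1270 × 0.925 = 1175
60–79: 1200 × 0.943 = 1132
→ [673, 1404, 1175, 1132]

1404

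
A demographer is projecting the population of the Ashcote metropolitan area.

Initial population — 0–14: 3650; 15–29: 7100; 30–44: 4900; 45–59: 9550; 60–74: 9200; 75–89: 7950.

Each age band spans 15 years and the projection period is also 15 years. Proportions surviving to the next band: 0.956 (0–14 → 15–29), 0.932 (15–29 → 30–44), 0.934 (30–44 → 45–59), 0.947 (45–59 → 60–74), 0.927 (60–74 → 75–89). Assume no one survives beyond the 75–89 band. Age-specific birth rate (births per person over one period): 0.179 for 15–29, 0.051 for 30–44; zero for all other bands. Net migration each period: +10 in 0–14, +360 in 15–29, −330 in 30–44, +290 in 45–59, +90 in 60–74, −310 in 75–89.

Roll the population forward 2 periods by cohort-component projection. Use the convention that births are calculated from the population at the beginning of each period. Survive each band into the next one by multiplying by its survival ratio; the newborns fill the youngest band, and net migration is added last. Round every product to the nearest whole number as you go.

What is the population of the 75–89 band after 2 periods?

8157

Period 1:
Births: 7100 * 0.179 = 1271, 4900 * 0.051 = 250 → total 1521
15–29: 3650 * 0.956 = 3489
30–44: 7100 * 0.932 = 6617
45–59: 4900 * 0.934 = 4577
60–74: 9550 * 0.947 = 9044
75–89: 9200 * 0.927 = 8528
Net migration: 0–14 + 10 → 1531; 15–29 + 360 → 3849; 30–44 − 330 → 6287; 45–59 + 290 → 4867; 60–74 + 90 → 9134; 75–89 − 310 → 8218
Population now: 0–14=1531, 15–29=3849, 30–44=6287, 45–59=4867, 60–74=9134, 75–89=8218
Period 2:
Births: 3849 * 0.179 = 689, 6287 * 0.051 = 321 → total 1010
15–29: 1531 * 0.956 = 1464
30–44: 3849 * 0.932 = 3587
45–59: 6287 * 0.934 = 5872
60–74: 4867 * 0.947 = 4609
75–89: 9134 * 0.927 = 8467
Net migration: 0–14 + 10 → 1020; 15–29 + 360 → 1824; 30–44 − 330 → 3257; 45–59 + 290 → 6162; 60–74 + 90 → 4699; 75–89 − 310 → 8157
Population now: 0–14=1020, 15–29=1824, 30–44=3257, 45–59=6162, 60–74=4699, 75–89=8157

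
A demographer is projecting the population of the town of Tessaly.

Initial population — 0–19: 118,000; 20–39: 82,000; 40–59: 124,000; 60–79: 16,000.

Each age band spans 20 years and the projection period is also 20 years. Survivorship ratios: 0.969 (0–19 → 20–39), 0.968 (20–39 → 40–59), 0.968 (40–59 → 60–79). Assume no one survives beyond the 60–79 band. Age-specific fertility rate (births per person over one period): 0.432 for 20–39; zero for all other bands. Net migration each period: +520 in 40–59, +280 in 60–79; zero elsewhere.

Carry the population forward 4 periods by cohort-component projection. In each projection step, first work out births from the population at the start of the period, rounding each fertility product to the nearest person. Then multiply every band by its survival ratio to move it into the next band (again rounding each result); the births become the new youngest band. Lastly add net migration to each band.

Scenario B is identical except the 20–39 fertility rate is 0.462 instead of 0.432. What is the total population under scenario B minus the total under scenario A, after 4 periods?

(Groups numbered youngest = 1 to oldest = 4.)
[period 1]
Births: 82000 × 0.432 = 35424
Group 2: 118000 × 0.969 = 114342
Group 3: 82000 × 0.968 = 79376
Group 4: 124000 × 0.968 = 120032
Net migration: Group 3 + 520 → 79896; Group 4 + 280 → 120312
Population now: 0–19=35424, 20–39=114342, 40–59=79896, 60–79=120312
[period 2]
Births: 114342 × 0.432 = 49396
Group 2: 35424 × 0.969 = 34326
Group 3: 114342 × 0.968 = 110683
Group 4: 79896 × 0.968 = 77339
Net migration: Group 3 + 520 → 111203; Group 4 + 280 → 77619
Population now: 0–19=49396, 20–39=34326, 40–59=111203, 60–79=77619
[period 3]
Births: 34326 × 0.432 = 14829
Group 2: 49396 × 0.969 = 47865
Group 3: 34326 × 0.968 = 33228
Group 4: 111203 × 0.968 = 107645
Net migration: Group 3 + 520 → 33748; Group 4 + 280 → 107925
Population now: 0–19=14829, 20–39=47865, 40–59=33748, 60–79=107925
[period 4]
Births: 47865 × 0.432 = 20678
Group 2: 14829 × 0.969 = 14369
Group 3: 47865 × 0.968 = 46333
Group 4: 33748 × 0.968 = 32668
Net migration: Group 3 + 520 → 46853; Group 4 + 280 → 32948
Population now: 0–19=20678, 20–39=14369, 40–59=46853, 60–79=32948
Scenario A total after 4 periods: 114848
Scenario B projection —
[period 1]
Births: 82000 × 0.462 = 37884
Group 2: 118000 × 0.969 = 114342
Group 3: 82000 × 0.968 = 79376
Group 4: 124000 × 0.968 = 120032
Net migration: Group 3 + 520 → 79896; Group 4 + 280 → 120312
Population now: 0–19=37884, 20–39=114342, 40–59=79896, 60–79=120312
[period 2]
Births: 114342 × 0.462 = 52826
Group 2: 37884 × 0.969 = 36710
Group 3: 114342 × 0.968 = 110683
Group 4: 79896 × 0.968 = 77339
Net migration: Group 3 + 520 → 111203; Group 4 + 280 → 77619
Population now: 0–19=52826, 20–39=36710, 40–59=111203, 60–79=77619
[period 3]
Births: 36710 × 0.462 = 16960
Group 2: 52826 × 0.969 = 51188
Group 3: 36710 × 0.968 = 35535
Group 4: 111203 × 0.968 = 107645
Net migration: Group 3 + 520 → 36055; Group 4 + 280 → 107925
Population now: 0–19=16960, 20–39=51188, 40–59=36055, 60–79=107925
[period 4]
Births: 51188 × 0.462 = 23649
Group 2: 16960 × 0.969 = 16434
Group 3: 51188 × 0.968 = 49550
Group 4: 36055 × 0.968 = 34901
Net migration: Group 3 + 520 → 50070; Group 4 + 280 → 35181
Population now: 0–19=23649, 20–39=16434, 40–59=50070, 60–79=35181
Scenario B total after 4 periods: 125334
Difference B − A = 125334 − 114848 = 10486

10486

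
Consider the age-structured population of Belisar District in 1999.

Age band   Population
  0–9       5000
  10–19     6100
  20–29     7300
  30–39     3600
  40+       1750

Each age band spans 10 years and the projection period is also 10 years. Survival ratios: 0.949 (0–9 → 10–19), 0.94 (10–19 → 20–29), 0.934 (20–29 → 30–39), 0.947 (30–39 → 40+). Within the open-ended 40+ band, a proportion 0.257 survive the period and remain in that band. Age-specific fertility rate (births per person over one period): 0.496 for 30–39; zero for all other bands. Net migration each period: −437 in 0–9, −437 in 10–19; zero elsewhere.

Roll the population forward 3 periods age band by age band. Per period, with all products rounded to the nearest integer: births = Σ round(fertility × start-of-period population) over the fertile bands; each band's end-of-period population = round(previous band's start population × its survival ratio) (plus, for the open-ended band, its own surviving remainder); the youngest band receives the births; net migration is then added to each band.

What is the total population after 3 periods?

16139

Numbering the groups 1..5 from youngest to oldest:
Period 1.
Births: 3600 × 0.496 = 1786
Group 2: 5000 × 0.949 = 4745
Group 3: 6100 × 0.94 = 5734
Group 4: 7300 × 0.934 = 6818
Group 5: 3600 × 0.947 + 1750 × 0.257 = 3409 + 450 = 3859
Net migration: Group 1 − 437 → 1349; Group 2 − 437 → 4308
Population now: 0–9=1349, 10–19=4308, 20–29=5734, 30–39=6818, 40+=3859
Period 2.
Births: 6818 × 0.496 = 3382
Group 2: 1349 × 0.949 = 1280
Group 3: 4308 × 0.94 = 4050
Group 4: 5734 × 0.934 = 5356
Group 5: 6818 × 0.947 + 3859 × 0.257 = 6457 + 992 = 7449
Net migration: Group 1 − 437 → 2945; Group 2 − 437 → 843
Population now: 0–9=2945, 10–19=843, 20–29=4050, 30–39=5356, 40+=7449
Period 3.
Births: 5356 × 0.496 = 2657
Group 2: 2945 × 0.949 = 2795
Group 3: 843 × 0.94 = 792
Group 4: 4050 × 0.934 = 3783
Group 5: 5356 × 0.947 + 7449 × 0.257 = 5072 + 1914 = 6986
Net migration: Group 1 − 437 → 2220; Group 2 − 437 → 2358
Population now: 0–9=2220, 10–19=2358, 20–29=792, 30–39=3783, 40+=6986
Total after period 3: 2220 + 2358 + 792 + 3783 + 6986 = 16139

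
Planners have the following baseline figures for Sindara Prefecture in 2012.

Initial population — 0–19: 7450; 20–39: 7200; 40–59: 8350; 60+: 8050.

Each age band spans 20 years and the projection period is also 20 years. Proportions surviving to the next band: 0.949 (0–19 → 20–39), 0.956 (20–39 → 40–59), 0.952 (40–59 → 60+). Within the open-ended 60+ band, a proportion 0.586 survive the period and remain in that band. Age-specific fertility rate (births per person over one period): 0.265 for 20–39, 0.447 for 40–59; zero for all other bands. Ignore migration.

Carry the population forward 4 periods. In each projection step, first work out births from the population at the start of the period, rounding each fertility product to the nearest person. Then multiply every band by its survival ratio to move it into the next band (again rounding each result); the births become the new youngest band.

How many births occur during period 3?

(Bands numbered youngest = 1 to oldest = 4.)
After projecting period 1:
Births: 7200 × 0.265 = 1908, 8350 × 0.447 = 3732 → total 5640
Band 2: 7450 × 0.949 = 7070
Band 3: 7200 × 0.956 = 6883
Band 4: 8350 × 0.952 + 8050 × 0.586 = 7949 + 4717 = 12666
→ [5640, 7070, 6883, 12666]
After projecting period 2:
Births: 7070 × 0.265 = 1874, 6883 × 0.447 = 3077 → total 4951
Band 2: 5640 × 0.949 = 5352
Band 3: 7070 × 0.956 = 6759
Band 4: 6883 × 0.952 + 12666 × 0.586 = 6553 + 7422 = 13975
→ [4951, 5352, 6759, 13975]
After projecting period 3:
Births: 5352 × 0.265 = 1418, 6759 × 0.447 = 3021 → total 4439
Band 2: 4951 × 0.949 = 4698
Band 3: 5352 × 0.956 = 5117
Band 4: 6759 × 0.952 + 13975 × 0.586 = 6435 + 8189 = 14624
→ [4439, 4698, 5117, 14624]

4439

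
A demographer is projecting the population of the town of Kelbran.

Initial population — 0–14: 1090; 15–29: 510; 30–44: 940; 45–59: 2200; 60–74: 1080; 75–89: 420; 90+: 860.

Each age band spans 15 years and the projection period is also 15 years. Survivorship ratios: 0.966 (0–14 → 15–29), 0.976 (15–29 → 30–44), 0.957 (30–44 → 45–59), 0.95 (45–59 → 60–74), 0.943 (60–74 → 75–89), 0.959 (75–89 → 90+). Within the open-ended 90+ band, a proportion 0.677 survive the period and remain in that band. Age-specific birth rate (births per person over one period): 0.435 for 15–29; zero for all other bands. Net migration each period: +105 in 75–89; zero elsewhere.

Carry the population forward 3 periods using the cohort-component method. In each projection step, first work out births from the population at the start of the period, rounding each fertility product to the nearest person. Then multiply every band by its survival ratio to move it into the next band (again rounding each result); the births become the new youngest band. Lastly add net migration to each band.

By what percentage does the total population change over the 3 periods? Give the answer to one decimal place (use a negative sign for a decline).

Period 1:
Births: 510 × 0.435 = 222
15–29: 1090 × 0.966 = 1053
30–44: 510 × 0.976 = 498
45–59: 940 × 0.957 = 900
60–74: 2200 × 0.95 = 2090
75–89: 1080 × 0.943 = 1018
90+: 420 × 0.959 + 860 × 0.677 = 403 + 582 = 985
Net migration: 75–89 + 105 → 1123
Giving 222 / 1053 / 498 / 900 / 2090 / 1123 / 985.
Period 2:
Births: 1053 × 0.435 = 458
15–29: 222 × 0.966 = 214
30–44: 1053 × 0.976 = 1028
45–59: 498 × 0.957 = 477
60–74: 900 × 0.95 = 855
75–89: 2090 × 0.943 = 1971
90+: 1123 × 0.959 + 985 × 0.677 = 1077 + 667 = 1744
Net migration: 75–89 + 105 → 2076
Giving 458 / 214 / 1028 / 477 / 855 / 2076 / 1744.
Period 3:
Births: 214 × 0.435 = 93
15–29: 458 × 0.966 = 442
30–44: 214 × 0.976 = 209
45–59: 1028 × 0.957 = 984
60–74: 477 × 0.95 = 453
75–89: 855 × 0.943 = 806
90+: 2076 × 0.959 + 1744 × 0.677 = 1991 + 1181 = 3172
Net migration: 75–89 + 105 → 911
Giving 93 / 442 / 209 / 984 / 453 / 911 / 3172.
Total: 7100 → 6264; change = -836; percentage change = -11.8%

-11.8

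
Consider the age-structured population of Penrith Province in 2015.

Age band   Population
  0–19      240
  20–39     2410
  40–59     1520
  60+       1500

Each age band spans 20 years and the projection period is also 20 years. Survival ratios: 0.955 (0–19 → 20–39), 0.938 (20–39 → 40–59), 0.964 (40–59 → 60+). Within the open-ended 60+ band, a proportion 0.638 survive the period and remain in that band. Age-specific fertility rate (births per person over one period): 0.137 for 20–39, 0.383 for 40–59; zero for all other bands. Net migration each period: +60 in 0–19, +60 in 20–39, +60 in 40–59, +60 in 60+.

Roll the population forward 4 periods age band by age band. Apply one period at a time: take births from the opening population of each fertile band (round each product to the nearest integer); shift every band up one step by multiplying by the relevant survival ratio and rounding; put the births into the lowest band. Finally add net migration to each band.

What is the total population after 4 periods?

(Bands numbered youngest = 1 to oldest = 4.)
After projecting period 1:
Births: 2410 * 0.137 = 330 ; 1520 * 0.383 = 582 → 912
Band 2: 240 * 0.955 = 229
Band 3: 2410 * 0.938 = 2261
Band 4: 1520 * 0.964 + 1500 * 0.638 = 1465 + 957 = 2422
Net migration: Band 1 + 60 → 972; Band 2 + 60 → 289; Band 3 + 60 → 2321; Band 4 + 60 → 2482
Giving 972 / 289 / 2321 / 2482.
After projecting period 2:
Births: 289 * 0.137 = 40 ; 2321 * 0.383 = 889 → 929
Band 2: 972 * 0.955 = 928
Band 3: 289 * 0.938 = 271
Band 4: 2321 * 0.964 + 2482 * 0.638 = 2237 + 1584 = 3821
Net migration: Band 1 + 60 → 989; Band 2 + 60 → 988; Band 3 + 60 → 331; Band 4 + 60 → 3881
Giving 989 / 988 / 331 / 3881.
After projecting period 3:
Births: 988 * 0.137 = 135 ; 331 * 0.383 = 127 → 262
Band 2: 989 * 0.955 = 944
Band 3: 988 * 0.938 = 927
Band 4: 331 * 0.964 + 3881 * 0.638 = 319 + 2476 = 2795
Net migration: Band 1 + 60 → 322; Band 2 + 60 → 1004; Band 3 + 60 → 987; Band 4 + 60 → 2855
Giving 322 / 1004 / 987 / 2855.
After projecting period 4:
Births: 1004 * 0.137 = 138 ; 987 * 0.383 = 378 → 516
Band 2: 322 * 0.955 = 308
Band 3: 1004 * 0.938 = 942
Band 4: 987 * 0.964 + 2855 * 0.638 = 951 + 1821 = 2772
Net migration: Band 1 + 60 → 576; Band 2 + 60 → 368; Band 3 + 60 → 1002; Band 4 + 60 → 2832
Giving 576 / 368 / 1002 / 2832.
Total after period 4: 576 + 368 + 1002 + 2832 = 4778

4778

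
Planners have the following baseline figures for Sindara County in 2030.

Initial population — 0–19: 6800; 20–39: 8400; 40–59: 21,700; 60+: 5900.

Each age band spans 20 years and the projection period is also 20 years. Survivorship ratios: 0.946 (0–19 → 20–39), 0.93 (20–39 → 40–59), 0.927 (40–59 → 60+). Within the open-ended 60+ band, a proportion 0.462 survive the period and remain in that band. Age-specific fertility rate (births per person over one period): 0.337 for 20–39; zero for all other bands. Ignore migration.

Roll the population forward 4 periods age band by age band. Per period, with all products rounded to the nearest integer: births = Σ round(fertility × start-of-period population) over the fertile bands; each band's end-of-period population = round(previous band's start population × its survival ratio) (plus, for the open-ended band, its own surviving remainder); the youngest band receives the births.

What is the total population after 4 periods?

Period 1.
Births: 8400 × 0.337 = 2831
20–39: 6800 × 0.946 = 6433
40–59: 8400 × 0.93 = 7812
60+: 21700 × 0.927 + 5900 × 0.462 = 20116 + 2726 = 22842
→ [2831, 6433, 7812, 22842]
Period 2.
Births: 6433 × 0.337 = 2168
20–39: 2831 × 0.946 = 2678
40–59: 6433 × 0.93 = 5983
60+: 7812 × 0.927 + 22842 × 0.462 = 7242 + 10553 = 17795
→ [2168, 2678, 5983, 17795]
Period 3.
Births: 2678 × 0.337 = 902
20–39: 2168 × 0.946 = 2051
40–59: 2678 × 0.93 = 2491
60+: 5983 × 0.927 + 17795 × 0.462 = 5546 + 8221 = 13767
→ [902, 2051, 2491, 13767]
Period 4.
Births: 2051 × 0.337 = 691
20–39: 902 × 0.946 = 853
40–59: 2051 × 0.93 = 1907
60+: 2491 × 0.927 + 13767 × 0.462 = 2309 + 6360 = 8669
→ [691, 853, 1907, 8669]
Total after period 4: 691 + 853 + 1907 + 8669 = 12120

12120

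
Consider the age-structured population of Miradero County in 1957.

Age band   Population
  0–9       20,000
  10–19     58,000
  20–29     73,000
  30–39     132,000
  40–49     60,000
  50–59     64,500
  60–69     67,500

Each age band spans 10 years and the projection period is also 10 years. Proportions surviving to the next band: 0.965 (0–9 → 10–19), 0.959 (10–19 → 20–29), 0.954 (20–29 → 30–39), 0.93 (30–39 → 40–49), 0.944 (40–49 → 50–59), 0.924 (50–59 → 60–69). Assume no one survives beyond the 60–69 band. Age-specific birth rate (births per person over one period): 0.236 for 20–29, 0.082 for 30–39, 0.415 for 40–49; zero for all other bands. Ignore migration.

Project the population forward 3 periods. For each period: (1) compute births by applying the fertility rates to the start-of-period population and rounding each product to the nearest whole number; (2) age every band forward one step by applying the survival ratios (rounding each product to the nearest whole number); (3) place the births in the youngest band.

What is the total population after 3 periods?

[period 1]
Births: 73000 × 0.236 = 17228 ; 132000 × 0.082 = 10824 ; 60000 × 0.415 = 24900 → 52952
10–19: 20000 × 0.965 = 19300
20–29: 58000 × 0.959 = 55622
30–39: 73000 × 0.954 = 69642
40–49: 132000 × 0.93 = 122760
50–59: 60000 × 0.944 = 56640
60–69: 64500 × 0.924 = 59598
Population now: 0–9=52952, 10–19=19300, 20–29=55622, 30–39=69642, 40–49=122760, 50–59=56640, 60–69=59598
[period 2]
Births: 55622 × 0.236 = 13127 ; 69642 × 0.082 = 5711 ; 122760 × 0.415 = 50945 → 69783
10–19: 52952 × 0.965 = 51099
20–29: 19300 × 0.959 = 18509
30–39: 55622 × 0.954 = 53063
40–49: 69642 × 0.93 = 64767
50–59: 122760 × 0.944 = 115885
60–69: 56640 × 0.924 = 52335
Population now: 0–9=69783, 10–19=51099, 20–29=18509, 30–39=53063, 40–49=64767, 50–59=115885, 60–69=52335
[period 3]
Births: 18509 × 0.236 = 4368 ; 53063 × 0.082 = 4351 ; 64767 × 0.415 = 26878 → 35597
10–19: 69783 × 0.965 = 67341
20–29: 51099 × 0.959 = 49004
30–39: 18509 × 0.954 = 17658
40–49: 53063 × 0.93 = 49349
50–59: 64767 × 0.944 = 61140
60–69: 115885 × 0.924 = 107078
Population now: 0–9=35597, 10–19=67341, 20–29=49004, 30–39=17658, 40–49=49349, 50–59=61140, 60–69=107078
Total after period 3: 35597 + 67341 + 49004 + 17658 + 49349 + 61140 + 107078 = 387167

387167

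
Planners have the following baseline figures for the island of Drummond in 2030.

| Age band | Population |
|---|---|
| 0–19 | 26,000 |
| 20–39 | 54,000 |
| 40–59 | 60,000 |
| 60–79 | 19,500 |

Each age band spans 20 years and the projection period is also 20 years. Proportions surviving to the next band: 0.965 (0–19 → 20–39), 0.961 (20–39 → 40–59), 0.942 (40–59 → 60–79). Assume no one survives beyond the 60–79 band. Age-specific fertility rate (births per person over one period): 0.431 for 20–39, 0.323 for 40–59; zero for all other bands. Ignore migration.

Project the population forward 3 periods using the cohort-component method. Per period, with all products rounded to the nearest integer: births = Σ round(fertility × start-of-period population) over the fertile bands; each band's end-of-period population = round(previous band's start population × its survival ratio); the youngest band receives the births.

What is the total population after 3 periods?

[period 1]
Births: 54000 × 0.431 = 23274, 60000 × 0.323 = 19380 → 42654
20–39: 26000 × 0.965 = 25090
40–59: 54000 × 0.961 = 51894
60–79: 60000 × 0.942 = 56520
→ [42654, 25090, 51894, 56520]
[period 2]
Births: 25090 × 0.431 = 10814, 51894 × 0.323 = 16762 → 27576
20–39: 42654 × 0.965 = 41161
40–59: 25090 × 0.961 = 24111
60–79: 51894 × 0.942 = 48884
→ [27576, 41161, 24111, 48884]
[period 3]
Births: 41161 × 0.431 = 17740, 24111 × 0.323 = 7788 → 25528
20–39: 27576 × 0.965 = 26611
40–59: 41161 × 0.961 = 39556
60–79: 24111 × 0.942 = 22713
→ [25528, 26611, 39556, 22713]
Total after period 3: 25528 + 26611 + 39556 + 22713 = 114408

114408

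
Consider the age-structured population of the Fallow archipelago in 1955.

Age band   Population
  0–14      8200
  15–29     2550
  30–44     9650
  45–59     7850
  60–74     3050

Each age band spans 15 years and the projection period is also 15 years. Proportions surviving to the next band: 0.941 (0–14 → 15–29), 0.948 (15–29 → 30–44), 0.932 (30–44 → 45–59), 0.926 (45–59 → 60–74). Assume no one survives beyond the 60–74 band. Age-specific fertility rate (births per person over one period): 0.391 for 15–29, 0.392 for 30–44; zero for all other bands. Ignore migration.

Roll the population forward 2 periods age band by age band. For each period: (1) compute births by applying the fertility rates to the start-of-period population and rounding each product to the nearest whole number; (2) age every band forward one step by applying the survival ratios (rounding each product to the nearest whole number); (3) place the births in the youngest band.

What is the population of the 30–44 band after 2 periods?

After projecting period 1:
Births: 2550 × 0.391 = 997, 9650 × 0.392 = 3783 → total 4780
15–29: 8200 × 0.941 = 7716
30–44: 2550 × 0.948 = 2417
45–59: 9650 × 0.932 = 8994
60–74: 7850 × 0.926 = 7269
→ [4780, 7716, 2417, 8994, 7269]
After projecting period 2:
Births: 7716 × 0.391 = 3017, 2417 × 0.392 = 947 → total 3964
15–29: 4780 × 0.941 = 4498
30–44: 7716 × 0.948 = 7315
45–59: 2417 × 0.932 = 2253
60–74: 8994 × 0.926 = 8328
→ [3964, 4498, 7315, 2253, 8328]

7315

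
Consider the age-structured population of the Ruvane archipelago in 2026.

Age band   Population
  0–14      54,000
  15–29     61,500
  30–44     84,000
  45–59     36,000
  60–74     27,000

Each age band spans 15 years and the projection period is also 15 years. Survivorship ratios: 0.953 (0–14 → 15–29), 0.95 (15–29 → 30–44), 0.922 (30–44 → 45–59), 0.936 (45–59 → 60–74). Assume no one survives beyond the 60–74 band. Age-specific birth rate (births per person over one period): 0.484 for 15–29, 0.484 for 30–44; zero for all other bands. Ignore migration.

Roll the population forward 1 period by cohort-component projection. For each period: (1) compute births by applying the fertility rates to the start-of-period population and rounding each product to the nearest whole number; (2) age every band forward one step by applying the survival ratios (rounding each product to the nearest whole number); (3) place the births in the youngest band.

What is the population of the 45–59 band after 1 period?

77448

— Period 1 —
Births: 61500 × 0.484 = 29766  |  84000 × 0.484 = 40656 ⇒ total 70422
15–29: 54000 × 0.953 = 51462
30–44: 61500 × 0.95 = 58425
45–59: 84000 × 0.922 = 77448
60–74: 36000 × 0.936 = 33696
End of period: [70422, 51462, 58425, 77448, 33696]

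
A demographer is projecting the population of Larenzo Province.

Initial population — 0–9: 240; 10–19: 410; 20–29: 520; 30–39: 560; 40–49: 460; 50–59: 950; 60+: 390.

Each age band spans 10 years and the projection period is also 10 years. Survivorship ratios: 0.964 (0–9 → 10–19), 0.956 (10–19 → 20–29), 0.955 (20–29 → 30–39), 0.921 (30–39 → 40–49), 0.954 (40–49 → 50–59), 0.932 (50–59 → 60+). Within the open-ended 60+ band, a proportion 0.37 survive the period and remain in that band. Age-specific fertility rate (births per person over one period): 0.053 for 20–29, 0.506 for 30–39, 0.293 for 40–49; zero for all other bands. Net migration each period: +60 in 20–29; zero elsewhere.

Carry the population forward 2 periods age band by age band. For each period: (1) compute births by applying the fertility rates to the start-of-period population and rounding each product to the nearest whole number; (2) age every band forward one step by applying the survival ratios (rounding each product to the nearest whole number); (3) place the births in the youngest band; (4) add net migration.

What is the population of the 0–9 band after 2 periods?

(Groups numbered youngest = 1 to oldest = 7.)
[period 1]
Births: 520 * 0.053 = 28 ; 560 * 0.506 = 283 ; 460 * 0.293 = 135 — total 446
Group 2: 240 * 0.964 = 231
Group 3: 410 * 0.956 = 392
Group 4: 520 * 0.955 = 497
Group 5: 560 * 0.921 = 516
Group 6: 460 * 0.954 = 439
Group 7: 950 * 0.932 + 390 * 0.37 = 885 + 144 = 1029
Net migration: Group 3 + 60 → 452
→ [446, 231, 452, 497, 516, 439, 1029]
[period 2]
Births: 452 * 0.053 = 24 ; 497 * 0.506 = 251 ; 516 * 0.293 = 151 — total 426
Group 2: 446 * 0.964 = 430
Group 3: 231 * 0.956 = 221
Group 4: 452 * 0.955 = 432
Group 5: 497 * 0.921 = 458
Group 6: 516 * 0.954 = 492
Group 7: 439 * 0.932 + 1029 * 0.37 = 409 + 381 = 790
Net migration: Group 3 + 60 → 281
→ [426, 430, 281, 432, 458, 492, 790]

426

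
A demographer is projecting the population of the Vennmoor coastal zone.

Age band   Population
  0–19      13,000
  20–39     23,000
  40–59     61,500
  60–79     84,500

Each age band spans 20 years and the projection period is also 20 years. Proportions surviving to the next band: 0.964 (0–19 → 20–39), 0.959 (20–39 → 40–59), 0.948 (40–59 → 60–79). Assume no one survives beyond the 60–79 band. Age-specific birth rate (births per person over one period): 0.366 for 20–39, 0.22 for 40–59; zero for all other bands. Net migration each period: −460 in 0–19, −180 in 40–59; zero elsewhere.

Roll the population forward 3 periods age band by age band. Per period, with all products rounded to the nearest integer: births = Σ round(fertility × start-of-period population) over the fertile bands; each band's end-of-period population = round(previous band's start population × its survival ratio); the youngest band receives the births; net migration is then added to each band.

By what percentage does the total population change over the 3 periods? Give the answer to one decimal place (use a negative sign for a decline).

-72.9

Let band 1 be 0–19 through band 4 = 60–79.
[period 1]
Births: 23000 × 0.366 = 8418  |  61500 × 0.22 = 13530 — total 21948
Band 2: 13000 × 0.964 = 12532
Band 3: 23000 × 0.959 = 22057
Band 4: 61500 × 0.948 = 58302
Net migration: Band 1 − 460 → 21488; Band 3 − 180 → 21877
→ [21488, 12532, 21877, 58302]
[period 2]
Births: 12532 × 0.366 = 4587  |  21877 × 0.22 = 4813 — total 9400
Band 2: 21488 × 0.964 = 20714
Band 3: 12532 × 0.959 = 12018
Band 4: 21877 × 0.948 = 20739
Net migration: Band 1 − 460 → 8940; Band 3 − 180 → 11838
→ [8940, 20714, 11838, 20739]
[period 3]
Births: 20714 × 0.366 = 7581  |  11838 × 0.22 = 2604 — total 10185
Band 2: 8940 × 0.964 = 8618
Band 3: 20714 × 0.959 = 19865
Band 4: 11838 × 0.948 = 11222
Net migration: Band 1 − 460 → 9725; Band 3 − 180 → 19685
→ [9725, 8618, 19685, 11222]
Total: 182000 → 49250; change = -132750; percentage change = -72.9%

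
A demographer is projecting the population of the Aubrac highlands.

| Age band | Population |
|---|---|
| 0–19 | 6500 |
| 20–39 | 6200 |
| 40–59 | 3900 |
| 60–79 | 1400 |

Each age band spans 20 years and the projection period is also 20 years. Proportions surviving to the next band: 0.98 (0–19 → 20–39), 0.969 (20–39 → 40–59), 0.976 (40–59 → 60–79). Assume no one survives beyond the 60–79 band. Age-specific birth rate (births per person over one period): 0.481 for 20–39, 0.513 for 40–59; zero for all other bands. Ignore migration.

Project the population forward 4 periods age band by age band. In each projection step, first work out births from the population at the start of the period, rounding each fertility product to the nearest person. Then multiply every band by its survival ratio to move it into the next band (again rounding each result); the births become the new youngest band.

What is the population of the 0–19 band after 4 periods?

Period 1.
Births: 6200 * 0.481 = 2982  |  3900 * 0.513 = 2001 → 4983
20–39: 6500 * 0.98 = 6370
40–59: 6200 * 0.969 = 6008
60–79: 3900 * 0.976 = 3806
Population now: 0–19=4983, 20–39=6370, 40–59=6008, 60–79=3806
Period 2.
Births: 6370 * 0.481 = 3064  |  6008 * 0.513 = 3082 → 6146
20–39: 4983 * 0.98 = 4883
40–59: 6370 * 0.969 = 6173
60–79: 6008 * 0.976 = 5864
Population now: 0–19=6146, 20–39=4883, 40–59=6173, 60–79=5864
Period 3.
Births: 4883 * 0.481 = 2349  |  6173 * 0.513 = 3167 → 5516
20–39: 6146 * 0.98 = 6023
40–59: 4883 * 0.969 = 4732
60–79: 6173 * 0.976 = 6025
Population now: 0–19=5516, 20–39=6023, 40–59=4732, 60–79=6025
Period 4.
Births: 6023 * 0.481 = 2897  |  4732 * 0.513 = 2428 → 5325
20–39: 5516 * 0.98 = 5406
40–59: 6023 * 0.969 = 5836
60–79: 4732 * 0.976 = 4618
Population now: 0–19=5325, 20–39=5406, 40–59=5836, 60–79=4618

5325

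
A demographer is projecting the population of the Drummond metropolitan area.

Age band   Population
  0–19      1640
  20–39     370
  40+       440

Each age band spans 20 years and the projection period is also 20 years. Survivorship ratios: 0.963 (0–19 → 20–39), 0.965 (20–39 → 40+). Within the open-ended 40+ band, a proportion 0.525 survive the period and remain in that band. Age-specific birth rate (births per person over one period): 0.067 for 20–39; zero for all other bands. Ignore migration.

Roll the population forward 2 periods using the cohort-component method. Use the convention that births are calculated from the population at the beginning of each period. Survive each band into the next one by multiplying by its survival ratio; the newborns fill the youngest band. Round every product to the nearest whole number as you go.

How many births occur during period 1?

Call the groups 1 to 3, youngest first.
[period 1]
Births: 370 × 0.067 = 25
Group 2: 1640 × 0.963 = 1579
Group 3: 370 × 0.965 + 440 × 0.525 = 357 + 231 = 588
Giving 25 / 1579 / 588.

25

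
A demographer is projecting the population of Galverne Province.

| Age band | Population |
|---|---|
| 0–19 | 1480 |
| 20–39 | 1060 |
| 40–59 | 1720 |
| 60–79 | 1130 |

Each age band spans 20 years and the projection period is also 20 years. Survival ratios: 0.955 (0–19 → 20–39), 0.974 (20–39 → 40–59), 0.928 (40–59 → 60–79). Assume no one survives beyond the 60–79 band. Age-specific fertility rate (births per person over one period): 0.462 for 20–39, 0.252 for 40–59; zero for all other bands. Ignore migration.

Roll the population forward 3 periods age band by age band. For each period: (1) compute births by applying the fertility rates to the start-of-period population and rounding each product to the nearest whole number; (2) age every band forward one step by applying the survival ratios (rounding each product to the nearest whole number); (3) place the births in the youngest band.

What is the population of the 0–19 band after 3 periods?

754

— Period 1 —
Births: 1060 × 0.462 = 490  |  1720 × 0.252 = 433 → 923
20–39: 1480 × 0.955 = 1413
40–59: 1060 × 0.974 = 1032
60–79: 1720 × 0.928 = 1596
Giving 923 / 1413 / 1032 / 1596.
— Period 2 —
Births: 1413 × 0.462 = 653  |  1032 × 0.252 = 260 → 913
20–39: 923 × 0.955 = 881
40–59: 1413 × 0.974 = 1376
60–79: 1032 × 0.928 = 958
Giving 913 / 881 / 1376 / 958.
— Period 3 —
Births: 881 × 0.462 = 407  |  1376 × 0.252 = 347 → 754
20–39: 913 × 0.955 = 872
40–59: 881 × 0.974 = 858
60–79: 1376 × 0.928 = 1277
Giving 754 / 872 / 858 / 1277.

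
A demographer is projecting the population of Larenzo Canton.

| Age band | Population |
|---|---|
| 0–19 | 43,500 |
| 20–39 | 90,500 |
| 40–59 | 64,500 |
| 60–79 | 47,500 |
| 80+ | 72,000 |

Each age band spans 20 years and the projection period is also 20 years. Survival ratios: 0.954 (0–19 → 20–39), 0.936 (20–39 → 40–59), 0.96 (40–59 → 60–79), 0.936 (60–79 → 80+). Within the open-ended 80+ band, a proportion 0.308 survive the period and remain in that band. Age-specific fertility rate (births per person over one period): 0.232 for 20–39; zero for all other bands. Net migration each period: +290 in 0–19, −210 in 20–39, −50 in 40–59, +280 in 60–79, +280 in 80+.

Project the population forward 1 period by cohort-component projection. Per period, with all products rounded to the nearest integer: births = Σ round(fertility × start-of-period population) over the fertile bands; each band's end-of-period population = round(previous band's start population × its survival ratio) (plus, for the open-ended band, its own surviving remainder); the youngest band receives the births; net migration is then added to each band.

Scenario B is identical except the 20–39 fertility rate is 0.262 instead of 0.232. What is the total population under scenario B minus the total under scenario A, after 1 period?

2715

Let band 1 be 0–19 through band 5 = 80+.
Period 1:
Births: 90500 × 0.232 = 20996
Band 2: 43500 × 0.954 = 41499
Band 3: 90500 × 0.936 = 84708
Band 4: 64500 × 0.96 = 61920
Band 5: 47500 × 0.936 + 72000 × 0.308 = 44460 + 22176 = 66636
Net migration: Band 1 + 290 → 21286; Band 2 − 210 → 41289; Band 3 − 50 → 84658; Band 4 + 280 → 62200; Band 5 + 280 → 66916
End of period: [21286, 41289, 84658, 62200, 66916]
Scenario A total after 1 period: 276349
Scenario B projection —
Period 1:
Births: 90500 × 0.262 = 23711
Band 2: 43500 × 0.954 = 41499
Band 3: 90500 × 0.936 = 84708
Band 4: 64500 × 0.96 = 61920
Band 5: 47500 × 0.936 + 72000 × 0.308 = 44460 + 22176 = 66636
Net migration: Band 1 + 290 → 24001; Band 2 − 210 → 41289; Band 3 − 50 → 84658; Band 4 + 280 → 62200; Band 5 + 280 → 66916
End of period: [24001, 41289, 84658, 62200, 66916]
Scenario B total after 1 period: 279064
Difference B − A = 279064 − 276349 = 2715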